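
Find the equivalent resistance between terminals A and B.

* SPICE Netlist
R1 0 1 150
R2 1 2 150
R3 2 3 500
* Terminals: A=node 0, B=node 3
Reduce the network between node 0 (A) and node 3 (B) by series/parallel combination:
  Rs1 = R1 + R2 (series, joined only at node 1) = 150 + 150 = 300 Ω
  Rs2 = R3 + Rs1 (series, joined only at node 2) = 500 + 300 = 800 Ω
R_eq = 800 Ω

Final answer: 800 Ω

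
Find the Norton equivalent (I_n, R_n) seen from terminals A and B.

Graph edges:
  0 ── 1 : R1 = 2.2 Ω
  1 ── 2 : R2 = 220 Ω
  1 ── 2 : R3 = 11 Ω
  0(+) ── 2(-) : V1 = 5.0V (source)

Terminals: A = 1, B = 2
Find the Thévenin equivalent first; then I_n = V_th/R_th and R_n = R_th.
Step 1 — V_th is the open-circuit voltage V_A - V_B (nothing connected across the terminals).
Nodal analysis, taking node 2 as the 0 V reference.
Source V1 fixes V_0 = 5 V.
KCL at each unknown node (sum of currents leaving = 0; resistances in Ω):
  Node 1: (V_1 - 5)/2.2 + (V_1 - 0)/220 + (V_1 - 0)/11 = 0
Collecting terms: 0.55 × V_1 = 2.273  =>  V_1 = 4.132 V
V_th = V_1 - V_2 = 4.132 - 0 = 4.132 V
Step 2 — R_th: zero the source — replace V1 by a short circuit (node 2 merges into node 0) — and find the resistance seen between A (node 1) and B (node 0).
Reduce the network between node 1 (A) and node 0 (B) by series/parallel combination:
  Rp1 = R1 ‖ R2 ‖ R3 (parallel, all between nodes 0 and 1) = 1/(1/2.2 + 1/220 + 1/11) = 1.818 Ω
R_th = 1.818 Ω
I_n = V_th/R_th = 4.132/1.818 = 2.273 A, and R_n = R_th = 1.818 Ω

Final answer: I_n = 2.273 A, R_n = 1.818 Ω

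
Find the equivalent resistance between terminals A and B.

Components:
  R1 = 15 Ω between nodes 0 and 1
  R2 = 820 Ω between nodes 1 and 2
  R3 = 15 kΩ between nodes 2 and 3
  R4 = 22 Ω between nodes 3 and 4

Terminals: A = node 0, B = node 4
Reduce the network between node 0 (A) and node 4 (B) by series/parallel combination:
  Rs1 = R1 + R2 (series, joined only at node 1) = 15 + 820 = 835 Ω
  Rs2 = R3 + Rs1 (series, joined only at node 2) = 15000 + 835 = 15840 Ω
  Rs3 = R4 + Rs2 (series, joined only at node 3) = 22 + 15840 = 15860 Ω
R_eq = 15.86 kΩ

Final answer: 15.86 kΩ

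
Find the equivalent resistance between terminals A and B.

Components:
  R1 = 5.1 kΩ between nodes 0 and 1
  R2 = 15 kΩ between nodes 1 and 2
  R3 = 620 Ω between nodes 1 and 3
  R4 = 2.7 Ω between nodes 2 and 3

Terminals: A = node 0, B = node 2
Reduce the network between node 0 (A) and node 2 (B) by series/parallel combination:
  Rs1 = R3 + R4 (series, joined only at node 3) = 620 + 2.7 = 622.7 Ω
  Rp1 = R2 ‖ Rs1 (parallel, both between nodes 1 and 2) = 1/(1/15000 + 1/622.7) = 597.9 Ω
  Rs2 = R1 + Rp1 (series, joined only at node 1) = 5100 + 597.9 = 5698 Ω
R_eq = 5.698 kΩ

Final answer: 5.698 kΩ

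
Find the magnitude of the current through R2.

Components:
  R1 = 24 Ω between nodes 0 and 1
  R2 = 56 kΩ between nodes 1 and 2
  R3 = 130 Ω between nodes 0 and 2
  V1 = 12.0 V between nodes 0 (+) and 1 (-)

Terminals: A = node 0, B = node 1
Nodal analysis, taking node 1 as the 0 V reference.
Source V1 fixes V_0 = 12 V.
KCL at each unknown node (sum of currents leaving = 0; resistances in Ω):
  Node 2: (V_2 - 0)/56000 + (V_2 - 12)/130 = 0
Collecting terms: 0.00771 × V_2 = 0.09231  =>  V_2 = 11.97 V
I_R2 = (V_1 - V_2)/R2 = (0 - 11.97)/56000 = -0.0002138 A
|I_R2| = 0.0002138 A

Final answer: |I_R2| = 0.0002138 A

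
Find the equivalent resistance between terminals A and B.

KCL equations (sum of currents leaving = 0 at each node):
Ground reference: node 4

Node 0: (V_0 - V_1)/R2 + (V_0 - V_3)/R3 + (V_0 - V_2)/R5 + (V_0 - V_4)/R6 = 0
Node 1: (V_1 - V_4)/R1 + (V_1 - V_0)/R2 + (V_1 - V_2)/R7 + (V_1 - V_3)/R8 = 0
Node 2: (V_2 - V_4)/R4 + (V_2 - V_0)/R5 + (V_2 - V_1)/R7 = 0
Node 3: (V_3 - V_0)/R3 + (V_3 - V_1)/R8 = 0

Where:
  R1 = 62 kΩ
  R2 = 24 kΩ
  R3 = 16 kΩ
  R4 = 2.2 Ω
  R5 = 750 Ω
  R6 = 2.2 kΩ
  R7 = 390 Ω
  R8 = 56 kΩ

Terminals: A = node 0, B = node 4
The network is not a plain series/parallel combination. Inject a 1 A test current into terminal A (node 0) and return it from terminal B (node 4); then R_eq = V_A / (1 A).
Nodal analysis, taking node 4 as the 0 V reference.
Current source I_test pushes 1 A into node 0 and draws it out of node 4.
KCL at each unknown node (sum of currents leaving = 0; resistances in Ω):
  Node 0: (V_0 - V_1)/24000 + (V_0 - V_3)/16000 + (V_0 - V_2)/750 + (V_0 - 0)/2200 - 1 = 0
  Node 1: (V_1 - V_0)/24000 + (V_1 - 0)/62000 + (V_1 - V_2)/390 + (V_1 - V_3)/56000 = 0
  Node 2: (V_2 - V_0)/750 + (V_2 - V_1)/390 + (V_2 - 0)/2.2 = 0
  Node 3: (V_3 - V_0)/16000 + (V_3 - V_1)/56000 = 0
Collecting terms (coefficients in siemens):
  0.001892·V_0 - 0.00004167·V_1 - 0.001333·V_2 - 0.0000625·V_3 = 1
  0.00264·V_1 - 0.00004167·V_0 - 0.002564·V_2 - 0.00001786·V_3 = 0
  0.4584·V_2 - 0.001333·V_0 - 0.002564·V_1 = 0
  0.00008036·V_3 - 0.0000625·V_0 - 0.00001786·V_1 = 0
Solving these 4 simultaneous equations (Gaussian elimination) gives:
  V_0 = 544.1 V, V_1 = 13.08 V, V_2 = 1.655 V, V_3 = 426.1 V
R_eq = V_0 / 1 A = 544.1 Ω

Final answer: 544.1 Ω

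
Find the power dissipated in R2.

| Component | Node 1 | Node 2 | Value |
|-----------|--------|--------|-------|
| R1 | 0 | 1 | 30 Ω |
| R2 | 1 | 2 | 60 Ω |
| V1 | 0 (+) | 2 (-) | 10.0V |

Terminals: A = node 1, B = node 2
Nodal analysis, taking node 2 as the 0 V reference.
Source V1 fixes V_0 = 10 V.
KCL at each unknown node (sum of currents leaving = 0; resistances in Ω):
  Node 1: (V_1 - 10)/30 + (V_1 - 0)/60 = 0
Collecting terms: 0.05 × V_1 = 0.3333  =>  V_1 = 6.667 V
I_R2 = (V_1 - V_2)/R2 = (6.667 - 0)/60 = 0.1111 A
P_R2 = I_R2² × R2 = (0.1111)² × 60 = 0.7407 W

Final answer: 0.7407 W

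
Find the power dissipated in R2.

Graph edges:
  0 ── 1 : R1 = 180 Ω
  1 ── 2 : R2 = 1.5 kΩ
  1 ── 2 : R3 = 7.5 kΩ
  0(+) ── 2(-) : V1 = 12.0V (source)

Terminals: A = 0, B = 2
Nodal analysis, taking node 2 as the 0 V reference.
Source V1 fixes V_0 = 12 V.
KCL at each unknown node (sum of currents leaving = 0; resistances in Ω):
  Node 1: (V_1 - 12)/180 + (V_1 - 0)/1500 + (V_1 - 0)/7500 = 0
Collecting terms: 0.006356 × V_1 = 0.06667  =>  V_1 = 10.49 V
I_R2 = (V_1 - V_2)/R2 = (10.49 - 0)/1500 = 0.006993 A
P_R2 = I_R2² × R2 = (0.006993)² × 1500 = 0.07335 W

Final answer: 0.07335 W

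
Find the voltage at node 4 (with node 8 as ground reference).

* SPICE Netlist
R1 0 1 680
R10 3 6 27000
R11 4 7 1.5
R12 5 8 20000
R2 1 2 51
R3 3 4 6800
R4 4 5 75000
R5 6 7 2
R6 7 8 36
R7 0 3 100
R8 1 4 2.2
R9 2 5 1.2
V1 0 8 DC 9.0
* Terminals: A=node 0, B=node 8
Nodal analysis, taking node 8 as the 0 V reference.
Source V1 fixes V_0 = 9 V.
KCL at each unknown node (sum of currents leaving = 0; resistances in Ω):
  Node 1: (V_1 - 9)/680 + (V_1 - V_2)/51 + (V_1 - V_4)/2.2 = 0
  Node 2: (V_2 - V_1)/51 + (V_2 - V_5)/1.2 = 0
  Node 3: (V_3 - V_4)/6800 + (V_3 - 9)/100 + (V_3 - V_6)/27000 = 0
  Node 4: (V_4 - V_3)/6800 + (V_4 - V_5)/75000 + (V_4 - V_1)/2.2 + (V_4 - V_7)/1.5 = 0
  Node 5: (V_5 - V_4)/75000 + (V_5 - V_2)/1.2 + (V_5 - 0)/20000 = 0
  Node 6: (V_6 - V_7)/2 + (V_6 - V_3)/27000 = 0
  Node 7: (V_7 - V_6)/2 + (V_7 - 0)/36 + (V_7 - V_4)/1.5 = 0
Collecting terms (coefficients in siemens):
  0.4756·V_1 - 0.01961·V_2 - 0.4545·V_4 = 0.01324
  0.8529·V_2 - 0.01961·V_1 - 0.8333·V_5 = 0
  0.01018·V_3 - 0.0001471·V_4 - 0.00003704·V_6 = 0.09
  1.121·V_4 - 0.4545·V_1 - 0.0001471·V_3 - 0.00001333·V_5 - 0.6667·V_7 = 0
  0.8334·V_5 - 0.8333·V_2 - 0.00001333·V_4 = 0
  0.5·V_6 - 0.00003704·V_3 - 0.5·V_7 = 0
  1.194·V_7 - 0.6667·V_4 - 0.5·V_6 = 0
Solving these 7 simultaneous equations (Gaussian elimination) gives:
  V_1 = 0.5493 V, V_2 = 0.5479 V, V_3 = 8.847 V, V_4 = 0.522 V
  V_5 = 0.5479 V, V_6 = 0.5022 V, V_7 = 0.5016 V
The requested potential is V_4 = 0.522 V.

Final answer: V_4 = 0.522 V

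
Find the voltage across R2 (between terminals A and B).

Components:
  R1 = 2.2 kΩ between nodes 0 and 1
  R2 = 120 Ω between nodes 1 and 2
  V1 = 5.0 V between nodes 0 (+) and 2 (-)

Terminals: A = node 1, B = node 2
R1 and R2 are in series across V1 (node 0 → node 1 → node 2), and the output A–B is taken across R2, so this is a voltage divider.
Series current: I = V1/(R1 + R2) = 5/(2200 + 120) = 5/2320 = 0.002155 A
V_R2 = I × R2 = V1 × R2/(R1 + R2) = 5 × 120/2320 = 0.2586 V

Final answer: 0.2586 V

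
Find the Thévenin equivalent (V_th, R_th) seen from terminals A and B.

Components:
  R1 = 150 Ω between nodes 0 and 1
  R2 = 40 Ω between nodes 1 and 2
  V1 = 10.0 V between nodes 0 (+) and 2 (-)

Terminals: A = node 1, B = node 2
Step 1 — V_th is the open-circuit voltage V_A - V_B (nothing connected across the terminals).
Nodal analysis, taking node 2 as the 0 V reference.
Source V1 fixes V_0 = 10 V.
KCL at each unknown node (sum of currents leaving = 0; resistances in Ω):
  Node 1: (V_1 - 10)/150 + (V_1 - 0)/40 = 0
Collecting terms: 0.03167 × V_1 = 0.06667  =>  V_1 = 2.105 V
V_th = V_1 - V_2 = 2.105 - 0 = 2.105 V
Step 2 — R_th: zero the source — replace V1 by a short circuit (node 2 merges into node 0) — and find the resistance seen between A (node 1) and B (node 0).
Reduce the network between node 1 (A) and node 0 (B) by series/parallel combination:
  Rp1 = R1 ‖ R2 (parallel, both between nodes 0 and 1) = 1/(1/150 + 1/40) = 31.58 Ω
R_th = 31.58 Ω

Final answer: V_th = 2.105 V, R_th = 31.58 Ω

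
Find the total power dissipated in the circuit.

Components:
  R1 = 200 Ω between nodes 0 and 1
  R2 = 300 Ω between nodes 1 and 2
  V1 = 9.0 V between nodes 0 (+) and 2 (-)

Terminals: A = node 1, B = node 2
Nodal analysis, taking node 2 as the 0 V reference.
Source V1 fixes V_0 = 9 V.
KCL at each unknown node (sum of currents leaving = 0; resistances in Ω):
  Node 1: (V_1 - 9)/200 + (V_1 - 0)/300 = 0
Collecting terms: 0.008333 × V_1 = 0.045  =>  V_1 = 5.4 V
Power in each resistor, P = (ΔV)²/R:
  P_R1 = (9 - 5.4)²/200 = 0.0648 W
  P_R2 = (5.4 - 0)²/300 = 0.0972 W
P_total = P_R1 + P_R2 = 0.162 W

Final answer: 0.162 W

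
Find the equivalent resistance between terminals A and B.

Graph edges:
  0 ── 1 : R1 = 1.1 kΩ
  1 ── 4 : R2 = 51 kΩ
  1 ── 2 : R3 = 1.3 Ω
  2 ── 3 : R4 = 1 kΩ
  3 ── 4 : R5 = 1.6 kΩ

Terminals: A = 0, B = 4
Reduce the network between node 0 (A) and node 4 (B) by series/parallel combination:
  Rs1 = R3 + R4 (series, joined only at node 2) = 1.3 + 1000 = 1001 Ω
  Rs2 = R5 + Rs1 (series, joined only at node 3) = 1600 + 1001 = 2601 Ω
  Rp1 = R2 ‖ Rs2 (parallel, both between nodes 1 and 4) = 1/(1/51000 + 1/2601) = 2475 Ω
  Rs3 = R1 + Rp1 (series, joined only at node 1) = 1100 + 2475 = 3575 Ω
R_eq = 3.575 kΩ

Final answer: 3.575 kΩ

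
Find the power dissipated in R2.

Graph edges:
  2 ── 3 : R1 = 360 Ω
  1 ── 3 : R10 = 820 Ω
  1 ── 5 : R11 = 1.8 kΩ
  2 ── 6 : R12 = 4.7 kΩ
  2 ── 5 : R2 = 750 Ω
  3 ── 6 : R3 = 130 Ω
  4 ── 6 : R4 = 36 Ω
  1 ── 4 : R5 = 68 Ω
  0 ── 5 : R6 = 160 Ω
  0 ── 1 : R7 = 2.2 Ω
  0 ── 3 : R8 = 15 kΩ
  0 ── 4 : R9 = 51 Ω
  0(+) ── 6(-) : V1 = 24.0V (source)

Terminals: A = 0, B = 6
Nodal analysis, taking node 6 as the 0 V reference.
Source V1 fixes V_0 = 24 V.
KCL at each unknown node (sum of currents leaving = 0; resistances in Ω):
  Node 1: (V_1 - V_4)/68 + (V_1 - 24)/2.2 + (V_1 - V_3)/820 + (V_1 - V_5)/1800 = 0
  Node 2: (V_2 - V_3)/360 + (V_2 - V_5)/750 + (V_2 - 0)/4700 = 0
  Node 3: (V_3 - V_2)/360 + (V_3 - 0)/130 + (V_3 - 24)/15000 + (V_3 - V_1)/820 = 0
  Node 4: (V_4 - 0)/36 + (V_4 - V_1)/68 + (V_4 - 24)/51 = 0
  Node 5: (V_5 - V_2)/750 + (V_5 - 24)/160 + (V_5 - V_1)/1800 = 0
Collecting terms (coefficients in siemens):
  0.471·V_1 - 0.00122·V_3 - 0.01471·V_4 - 0.0005556·V_5 = 10.91
  0.004324·V_2 - 0.002778·V_3 - 0.001333·V_5 = 0
  0.01176·V_3 - 0.00122·V_1 - 0.002778·V_2 = 0.0016
  0.06209·V_4 - 0.01471·V_1 = 0.4706
  0.008139·V_5 - 0.0005556·V_1 - 0.001333·V_2 = 0.15
Solving these 5 simultaneous equations (Gaussian elimination) gives:
  V_1 = 23.61 V, V_2 = 9.83 V, V_3 = 4.908 V, V_4 = 13.17 V
  V_5 = 21.65 V
I_R2 = (V_2 - V_5)/R2 = (9.83 - 21.65)/750 = -0.01576 A
P_R2 = I_R2² × R2 = (-0.01576)² × 750 = 0.1864 W

Final answer: 0.1864 W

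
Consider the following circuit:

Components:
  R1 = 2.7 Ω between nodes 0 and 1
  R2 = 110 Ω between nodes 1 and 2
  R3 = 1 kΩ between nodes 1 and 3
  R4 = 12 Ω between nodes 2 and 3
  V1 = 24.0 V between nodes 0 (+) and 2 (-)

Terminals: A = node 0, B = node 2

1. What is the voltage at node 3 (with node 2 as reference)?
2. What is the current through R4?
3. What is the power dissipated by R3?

Nodal analysis, taking node 2 as the 0 V reference.
Source V1 fixes V_0 = 24 V.
KCL at each unknown node (sum of currents leaving = 0; resistances in Ω):
  Node 1: (V_1 - 24)/2.7 + (V_1 - 0)/110 + (V_1 - V_3)/1000 = 0
  Node 3: (V_3 - V_1)/1000 + (V_3 - 0)/12 = 0
Collecting terms (coefficients in siemens):
  0.3805·V_1 - 0.001·V_3 = 8.889
  0.08433·V_3 - 0.001·V_1 = 0
Determinant D = (0.3805)(0.08433) - (-0.001)(-0.001) = 0.03208
V_1 = [(8.889)(0.08433) - (-0.001)(0)]/D = 23.36 V
V_3 = [(0.3805)(0) - (8.889)(-0.001)]/D = 0.277 V
Part 1:
  Read off the nodal solution: V_3 = 0.277 V
Part 2:
  I_R4 = (V_2 - V_3)/R4 = (0 - 0.277)/12 = -0.02309 A
  Magnitude: I_R4 = 0.02309 A
Part 3:
  I_R3 = (V_1 - V_3)/R3 = (23.36 - 0.277)/1000 = 0.02309 A
  P_R3 = I_R3² × R3 = (0.02309)² × 1000 = 0.533 W

Final answers:
1. V_3 = 0.277 V
2. I_R4 = 0.02309 A
3. P_R3 = 0.533 W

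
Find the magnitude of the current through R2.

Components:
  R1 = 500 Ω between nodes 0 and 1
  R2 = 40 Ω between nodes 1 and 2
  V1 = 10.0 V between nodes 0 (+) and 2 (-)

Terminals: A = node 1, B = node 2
Nodal analysis, taking node 2 as the 0 V reference.
Source V1 fixes V_0 = 10 V.
KCL at each unknown node (sum of currents leaving = 0; resistances in Ω):
  Node 1: (V_1 - 10)/500 + (V_1 - 0)/40 = 0
Collecting terms: 0.027 × V_1 = 0.02  =>  V_1 = 0.7407 V
I_R2 = (V_1 - V_2)/R2 = (0.7407 - 0)/40 = 0.01852 A
|I_R2| = 0.01852 A

Final answer: |I_R2| = 0.01852 A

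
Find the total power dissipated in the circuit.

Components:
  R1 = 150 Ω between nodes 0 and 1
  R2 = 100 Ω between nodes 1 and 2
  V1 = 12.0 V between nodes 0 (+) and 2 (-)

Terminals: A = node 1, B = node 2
Nodal analysis, taking node 2 as the 0 V reference.
Source V1 fixes V_0 = 12 V.
KCL at each unknown node (sum of currents leaving = 0; resistances in Ω):
  Node 1: (V_1 - 12)/150 + (V_1 - 0)/100 = 0
Collecting terms: 0.01667 × V_1 = 0.08  =>  V_1 = 4.8 V
Power in each resistor, P = (ΔV)²/R:
  P_R1 = (12 - 4.8)²/150 = 0.3456 W
  P_R2 = (4.8 - 0)²/100 = 0.2304 W
P_total = P_R1 + P_R2 = 0.576 W

Final answer: 0.576 W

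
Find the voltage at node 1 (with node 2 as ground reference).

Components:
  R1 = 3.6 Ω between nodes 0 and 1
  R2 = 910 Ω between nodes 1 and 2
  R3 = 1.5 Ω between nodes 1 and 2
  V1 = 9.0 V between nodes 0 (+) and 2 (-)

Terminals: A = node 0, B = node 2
Nodal analysis, taking node 2 as the 0 V reference.
Source V1 fixes V_0 = 9 V.
KCL at each unknown node (sum of currents leaving = 0; resistances in Ω):
  Node 1: (V_1 - 9)/3.6 + (V_1 - 0)/910 + (V_1 - 0)/1.5 = 0
Collecting terms: 0.9455 × V_1 = 2.5  =>  V_1 = 2.644 V
The requested potential is V_1 = 2.644 V.

Final answer: V_1 = 2.644 V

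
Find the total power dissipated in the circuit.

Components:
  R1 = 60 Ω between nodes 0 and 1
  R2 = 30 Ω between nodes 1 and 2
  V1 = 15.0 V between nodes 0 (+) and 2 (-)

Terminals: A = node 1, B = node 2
Nodal analysis, taking node 2 as the 0 V reference.
Source V1 fixes V_0 = 15 V.
KCL at each unknown node (sum of currents leaving = 0; resistances in Ω):
  Node 1: (V_1 - 15)/60 + (V_1 - 0)/30 = 0
Collecting terms: 0.05 × V_1 = 0.25  =>  V_1 = 5 V
Power in each resistor, P = (ΔV)²/R:
  P_R1 = (15 - 5)²/60 = 1.667 W
  P_R2 = (5 - 0)²/30 = 0.8333 W
P_total = P_R1 + P_R2 = 2.5 W

Final answer: 2.5 W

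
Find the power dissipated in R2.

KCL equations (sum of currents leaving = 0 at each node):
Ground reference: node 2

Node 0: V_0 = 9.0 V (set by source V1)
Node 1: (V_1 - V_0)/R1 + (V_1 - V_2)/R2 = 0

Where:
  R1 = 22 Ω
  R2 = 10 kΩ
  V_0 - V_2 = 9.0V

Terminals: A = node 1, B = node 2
Nodal analysis, taking node 2 as the 0 V reference.
Source V1 fixes V_0 = 9 V.
KCL at each unknown node (sum of currents leaving = 0; resistances in Ω):
  Node 1: (V_1 - 9)/22 + (V_1 - 0)/10000 = 0
Collecting terms: 0.04555 × V_1 = 0.4091  =>  V_1 = 8.98 V
I_R2 = (V_1 - V_2)/R2 = (8.98 - 0)/10000 = 0.000898 A
P_R2 = I_R2² × R2 = (0.000898)² × 10000 = 0.008064 W

Final answer: 0.008064 W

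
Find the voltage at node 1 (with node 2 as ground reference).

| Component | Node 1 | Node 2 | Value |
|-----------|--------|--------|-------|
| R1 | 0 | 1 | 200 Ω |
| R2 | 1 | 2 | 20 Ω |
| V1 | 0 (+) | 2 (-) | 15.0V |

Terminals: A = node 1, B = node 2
Nodal analysis, taking node 2 as the 0 V reference.
Source V1 fixes V_0 = 15 V.
KCL at each unknown node (sum of currents leaving = 0; resistances in Ω):
  Node 1: (V_1 - 15)/200 + (V_1 - 0)/20 = 0
Collecting terms: 0.055 × V_1 = 0.075  =>  V_1 = 1.364 V
The requested potential is V_1 = 1.364 V.

Final answer: V_1 = 1.364 V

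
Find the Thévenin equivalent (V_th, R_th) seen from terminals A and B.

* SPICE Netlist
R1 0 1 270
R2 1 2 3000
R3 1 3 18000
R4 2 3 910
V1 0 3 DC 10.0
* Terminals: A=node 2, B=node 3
Step 1 — V_th is the open-circuit voltage V_A - V_B (nothing connected across the terminals).
Nodal analysis, taking node 3 as the 0 V reference.
Source V1 fixes V_0 = 10 V.
KCL at each unknown node (sum of currents leaving = 0; resistances in Ω):
  Node 1: (V_1 - 10)/270 + (V_1 - V_2)/3000 + (V_1 - 0)/18000 = 0
  Node 2: (V_2 - V_1)/3000 + (V_2 - 0)/910 = 0
Collecting terms (coefficients in siemens):
  0.004093·V_1 - 0.0003333·V_2 = 0.03704
  0.001432·V_2 - 0.0003333·V_1 = 0
Determinant D = (0.004093)(0.001432) - (-0.0003333)(-0.0003333) = 0.00000575
V_1 = [(0.03704)(0.001432) - (-0.0003333)(0)]/D = 9.225 V
V_2 = [(0.004093)(0) - (0.03704)(-0.0003333)]/D = 2.147 V
V_th = V_2 - V_3 = 2.147 - 0 = 2.147 V
Step 2 — R_th: zero the source — replace V1 by a short circuit (node 3 merges into node 0) — and find the resistance seen between A (node 2) and B (node 0).
Reduce the network between node 2 (A) and node 0 (B) by series/parallel combination:
  Rp1 = R1 ‖ R3 (parallel, both between nodes 0 and 1) = 1/(1/270 + 1/18000) = 266 Ω
  Rs1 = R2 + Rp1 (series, joined only at node 1) = 3000 + 266 = 3266 Ω
  Rp2 = R4 ‖ Rs1 (parallel, both between nodes 0 and 2) = 1/(1/910 + 1/3266) = 711.7 Ω
R_th = 711.7 Ω

Final answer: V_th = 2.147 V, R_th = 711.7 Ω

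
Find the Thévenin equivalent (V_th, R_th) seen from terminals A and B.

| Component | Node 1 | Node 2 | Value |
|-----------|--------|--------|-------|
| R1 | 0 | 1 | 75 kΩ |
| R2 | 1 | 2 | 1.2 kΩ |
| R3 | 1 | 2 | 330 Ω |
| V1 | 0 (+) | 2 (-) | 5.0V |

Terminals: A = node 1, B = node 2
Step 1 — V_th is the open-circuit voltage V_A - V_B (nothing connected across the terminals).
Nodal analysis, taking node 2 as the 0 V reference.
Source V1 fixes V_0 = 5 V.
KCL at each unknown node (sum of currents leaving = 0; resistances in Ω):
  Node 1: (V_1 - 5)/75000 + (V_1 - 0)/1200 + (V_1 - 0)/330 = 0
Collecting terms: 0.003877 × V_1 = 0.00006667  =>  V_1 = 0.0172 V
V_th = V_1 - V_2 = 0.0172 - 0 = 0.0172 V
Step 2 — R_th: zero the source — replace V1 by a short circuit (node 2 merges into node 0) — and find the resistance seen between A (node 1) and B (node 0).
Reduce the network between node 1 (A) and node 0 (B) by series/parallel combination:
  Rp1 = R1 ‖ R2 ‖ R3 (parallel, all between nodes 0 and 1) = 1/(1/75000 + 1/1200 + 1/330) = 257.9 Ω
R_th = 257.9 Ω

Final answer: V_th = 0.0172 V, R_th = 257.9 Ω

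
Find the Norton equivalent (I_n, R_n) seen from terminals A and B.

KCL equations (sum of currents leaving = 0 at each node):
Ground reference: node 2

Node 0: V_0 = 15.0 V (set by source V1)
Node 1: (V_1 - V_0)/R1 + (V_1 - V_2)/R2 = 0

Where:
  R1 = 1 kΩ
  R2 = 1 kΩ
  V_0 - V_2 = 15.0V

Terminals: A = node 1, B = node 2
Find the Thévenin equivalent first; then I_n = V_th/R_th and R_n = R_th.
Step 1 — V_th is the open-circuit voltage V_A - V_B (nothing connected across the terminals).
Nodal analysis, taking node 2 as the 0 V reference.
Source V1 fixes V_0 = 15 V.
KCL at each unknown node (sum of currents leaving = 0; resistances in Ω):
  Node 1: (V_1 - 15)/1000 + (V_1 - 0)/1000 = 0
Collecting terms: 0.002 × V_1 = 0.015  =>  V_1 = 7.5 V
V_th = V_1 - V_2 = 7.5 - 0 = 7.5 V
Step 2 — R_th: zero the source — replace V1 by a short circuit (node 2 merges into node 0) — and find the resistance seen between A (node 1) and B (node 0).
Reduce the network between node 1 (A) and node 0 (B) by series/parallel combination:
  Rp1 = R1 ‖ R2 (parallel, both between nodes 0 and 1) = 1/(1/1000 + 1/1000) = 500 Ω
R_th = 500 Ω
I_n = V_th/R_th = 7.5/500 = 0.015 A, and R_n = R_th = 500 Ω

Final answer: I_n = 0.015 A, R_n = 500 Ω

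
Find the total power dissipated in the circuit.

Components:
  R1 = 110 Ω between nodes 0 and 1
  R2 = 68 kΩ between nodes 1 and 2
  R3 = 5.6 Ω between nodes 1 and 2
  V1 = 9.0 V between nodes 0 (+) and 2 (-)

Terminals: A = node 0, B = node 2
Nodal analysis, taking node 2 as the 0 V reference.
Source V1 fixes V_0 = 9 V.
KCL at each unknown node (sum of currents leaving = 0; resistances in Ω):
  Node 1: (V_1 - 9)/110 + (V_1 - 0)/68000 + (V_1 - 0)/5.6 = 0
Collecting terms: 0.1877 × V_1 = 0.08182  =>  V_1 = 0.436 V
Power in each resistor, P = (ΔV)²/R:
  P_R1 = (9 - 0.436)²/110 = 0.6668 W
  P_R2 = (0.436 - 0)²/68000 = 0.000002795 W
  P_R3 = (0.436 - 0)²/5.6 = 0.03394 W
P_total = P_R1 + P_R2 + P_R3 = 0.7007 W

Final answer: 0.7007 W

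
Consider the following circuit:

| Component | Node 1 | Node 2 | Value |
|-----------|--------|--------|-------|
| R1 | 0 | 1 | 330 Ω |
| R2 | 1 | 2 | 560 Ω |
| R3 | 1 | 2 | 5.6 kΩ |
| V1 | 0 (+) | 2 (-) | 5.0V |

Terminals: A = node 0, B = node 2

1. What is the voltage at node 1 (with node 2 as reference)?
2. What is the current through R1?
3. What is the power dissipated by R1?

Nodal analysis, taking node 2 as the 0 V reference.
Source V1 fixes V_0 = 5 V.
KCL at each unknown node (sum of currents leaving = 0; resistances in Ω):
  Node 1: (V_1 - 5)/330 + (V_1 - 0)/560 + (V_1 - 0)/5600 = 0
Collecting terms: 0.004995 × V_1 = 0.01515  =>  V_1 = 3.034 V
Part 1:
  Read off the nodal solution: V_1 = 3.034 V
Part 2:
  I_R1 = (V_0 - V_1)/R1 = (5 - 3.034)/330 = 0.005959 A
  Magnitude: I_R1 = 0.005959 A
Part 3:
  I_R1 = (V_0 - V_1)/R1 = (5 - 3.034)/330 = 0.005959 A
  P_R1 = I_R1² × R1 = (0.005959)² × 330 = 0.01172 W

Final answers:
1. V_1 = 3.034 V
2. I_R1 = 0.005959 A
3. P_R1 = 0.01172 W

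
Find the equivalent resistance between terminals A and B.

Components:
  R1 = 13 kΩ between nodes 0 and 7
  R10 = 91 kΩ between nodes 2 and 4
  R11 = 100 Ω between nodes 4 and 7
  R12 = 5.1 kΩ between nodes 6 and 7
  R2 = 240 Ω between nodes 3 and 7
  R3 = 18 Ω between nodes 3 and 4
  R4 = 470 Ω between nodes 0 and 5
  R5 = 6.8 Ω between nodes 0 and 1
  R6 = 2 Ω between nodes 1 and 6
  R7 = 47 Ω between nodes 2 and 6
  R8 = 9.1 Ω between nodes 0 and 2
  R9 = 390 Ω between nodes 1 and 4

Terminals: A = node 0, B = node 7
The network is not a plain series/parallel combination. Inject a 1 A test current into terminal A (node 0) and return it from terminal B (node 7); then R_eq = V_A / (1 A).
Nodal analysis, taking node 7 as the 0 V reference.
Current source I_test pushes 1 A into node 0 and draws it out of node 7.
KCL at each unknown node (sum of currents leaving = 0; resistances in Ω):
  Node 0: (V_0 - 0)/13000 + (V_0 - V_5)/470 + (V_0 - V_1)/6.8 + (V_0 - V_2)/9.1 - 1 = 0
  Node 1: (V_1 - V_0)/6.8 + (V_1 - V_6)/2 + (V_1 - V_4)/390 = 0
  Node 2: (V_2 - V_0)/9.1 + (V_2 - V_6)/47 + (V_2 - V_4)/91000 = 0
  Node 3: (V_3 - 0)/240 + (V_3 - V_4)/18 = 0
  Node 4: (V_4 - V_1)/390 + (V_4 - V_2)/91000 + (V_4 - V_3)/18 + (V_4 - 0)/100 = 0
  Node 5: (V_5 - V_0)/470 = 0
  Node 6: (V_6 - V_1)/2 + (V_6 - V_2)/47 + (V_6 - 0)/5100 = 0
Collecting terms (coefficients in siemens):
  0.2592·V_0 - 0.1471·V_1 - 0.1099·V_2 - 0.002128·V_5 = 1
  0.6496·V_1 - 0.1471·V_0 - 0.002564·V_4 - 0.5·V_6 = 0
  0.1312·V_2 - 0.1099·V_0 - 0.00001099·V_4 - 0.02128·V_6 = 0
  0.05972·V_3 - 0.05556·V_4 = 0
  0.06813·V_4 - 0.002564·V_1 - 0.00001099·V_2 - 0.05556·V_3 = 0
  0.002128·V_5 - 0.002128·V_0 = 0
  0.5215·V_6 - 0.5·V_1 - 0.02128·V_2 = 0
Solving these 7 simultaneous equations (Gaussian elimination) gives:
  V_0 = 414.6 V, V_1 = 408.8 V, V_2 = 413.7 V, V_3 = 59.53 V
  V_4 = 63.99 V, V_5 = 414.6 V, V_6 = 408.8 V
R_eq = V_0 / 1 A = 414.6 Ω

Final answer: 414.6 Ω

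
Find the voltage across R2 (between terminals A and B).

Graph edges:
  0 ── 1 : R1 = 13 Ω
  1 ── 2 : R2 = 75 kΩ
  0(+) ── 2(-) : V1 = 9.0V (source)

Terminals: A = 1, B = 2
R1 and R2 are in series across V1 (node 0 → node 1 → node 2), and the output A–B is taken across R2, so this is a voltage divider.
Series current: I = V1/(R1 + R2) = 9/(13 + 75000) = 9/75010 = 0.00012 A
V_R2 = I × R2 = V1 × R2/(R1 + R2) = 9 × 75000/75010 = 8.998 V

Final answer: 8.998 V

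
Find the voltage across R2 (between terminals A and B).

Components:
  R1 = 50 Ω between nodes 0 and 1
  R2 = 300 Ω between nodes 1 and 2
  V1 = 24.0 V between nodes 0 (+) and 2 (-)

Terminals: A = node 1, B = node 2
R1 and R2 are in series across V1 (node 0 → node 1 → node 2), and the output A–B is taken across R2, so this is a voltage divider.
Series current: I = V1/(R1 + R2) = 24/(50 + 300) = 24/350 = 0.06857 A
V_R2 = I × R2 = V1 × R2/(R1 + R2) = 24 × 300/350 = 20.57 V

Final answer: 20.57 V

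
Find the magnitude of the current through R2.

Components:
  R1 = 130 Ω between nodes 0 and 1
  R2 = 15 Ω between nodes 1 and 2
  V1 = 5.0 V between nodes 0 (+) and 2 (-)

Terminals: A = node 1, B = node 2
Nodal analysis, taking node 2 as the 0 V reference.
Source V1 fixes V_0 = 5 V.
KCL at each unknown node (sum of currents leaving = 0; resistances in Ω):
  Node 1: (V_1 - 5)/130 + (V_1 - 0)/15 = 0
Collecting terms: 0.07436 × V_1 = 0.03846  =>  V_1 = 0.5172 V
I_R2 = (V_1 - V_2)/R2 = (0.5172 - 0)/15 = 0.03448 A
|I_R2| = 0.03448 A

Final answer: |I_R2| = 0.03448 A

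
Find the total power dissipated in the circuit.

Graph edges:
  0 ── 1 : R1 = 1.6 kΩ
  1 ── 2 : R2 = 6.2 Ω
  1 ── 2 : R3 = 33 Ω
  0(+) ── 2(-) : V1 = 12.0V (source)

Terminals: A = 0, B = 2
Nodal analysis, taking node 2 as the 0 V reference.
Source V1 fixes V_0 = 12 V.
KCL at each unknown node (sum of currents leaving = 0; resistances in Ω):
  Node 1: (V_1 - 12)/1600 + (V_1 - 0)/6.2 + (V_1 - 0)/33 = 0
Collecting terms: 0.1922 × V_1 = 0.0075  =>  V_1 = 0.03902 V
Power in each resistor, P = (ΔV)²/R:
  P_R1 = (12 - 0.03902)²/1600 = 0.08942 W
  P_R2 = (0.03902 - 0)²/6.2 = 0.0002456 W
  P_R3 = (0.03902 - 0)²/33 = 0.00004613 W
P_total = P_R1 + P_R2 + P_R3 = 0.08971 W

Final answer: 0.08971 W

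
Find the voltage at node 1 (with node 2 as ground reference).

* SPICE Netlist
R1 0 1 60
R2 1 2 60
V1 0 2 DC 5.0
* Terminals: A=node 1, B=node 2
Nodal analysis, taking node 2 as the 0 V reference.
Source V1 fixes V_0 = 5 V.
KCL at each unknown node (sum of currents leaving = 0; resistances in Ω):
  Node 1: (V_1 - 5)/60 + (V_1 - 0)/60 = 0
Collecting terms: 0.03333 × V_1 = 0.08333  =>  V_1 = 2.5 V
The requested potential is V_1 = 2.5 V.

Final answer: V_1 = 2.5 V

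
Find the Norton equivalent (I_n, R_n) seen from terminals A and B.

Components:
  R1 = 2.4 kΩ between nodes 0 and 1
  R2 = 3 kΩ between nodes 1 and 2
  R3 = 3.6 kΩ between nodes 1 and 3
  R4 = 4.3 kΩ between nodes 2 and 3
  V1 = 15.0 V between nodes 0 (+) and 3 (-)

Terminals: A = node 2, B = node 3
Find the Thévenin equivalent first; then I_n = V_th/R_th and R_n = R_th.
Step 1 — V_th is the open-circuit voltage V_A - V_B (nothing connected across the terminals).
Nodal analysis, taking node 3 as the 0 V reference.
Source V1 fixes V_0 = 15 V.
KCL at each unknown node (sum of currents leaving = 0; resistances in Ω):
  Node 1: (V_1 - 15)/2400 + (V_1 - V_2)/3000 + (V_1 - 0)/3600 = 0
  Node 2: (V_2 - V_1)/3000 + (V_2 - 0)/4300 = 0
Collecting terms (coefficients in siemens):
  0.001028·V_1 - 0.0003333·V_2 = 0.00625
  0.0005659·V_2 - 0.0003333·V_1 = 0
Determinant D = (0.001028)(0.0005659) - (-0.0003333)(-0.0003333) = 0.0000004705
V_1 = [(0.00625)(0.0005659) - (-0.0003333)(0)]/D = 7.517 V
V_2 = [(0.001028)(0) - (0.00625)(-0.0003333)]/D = 4.428 V
V_th = V_2 - V_3 = 4.428 - 0 = 4.428 V
Step 2 — R_th: zero the source — replace V1 by a short circuit (node 3 merges into node 0) — and find the resistance seen between A (node 2) and B (node 0).
Reduce the network between node 2 (A) and node 0 (B) by series/parallel combination:
  Rp1 = R1 ‖ R3 (parallel, both between nodes 0 and 1) = 1/(1/2400 + 1/3600) = 1440 Ω
  Rs1 = R2 + Rp1 (series, joined only at node 1) = 3000 + 1440 = 4440 Ω
  Rp2 = R4 ‖ Rs1 (parallel, both between nodes 0 and 2) = 1/(1/4300 + 1/4440) = 2184 Ω
R_th = 2.184 kΩ
I_n = V_th/R_th = 4.428/2184 = 0.002027 A, and R_n = R_th = 2.184 kΩ

Final answer: I_n = 0.002027 A, R_n = 2.184 kΩ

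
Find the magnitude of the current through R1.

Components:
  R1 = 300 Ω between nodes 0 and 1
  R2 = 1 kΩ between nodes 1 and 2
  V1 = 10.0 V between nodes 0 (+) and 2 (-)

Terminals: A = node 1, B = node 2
Nodal analysis, taking node 2 as the 0 V reference.
Source V1 fixes V_0 = 10 V.
KCL at each unknown node (sum of currents leaving = 0; resistances in Ω):
  Node 1: (V_1 - 10)/300 + (V_1 - 0)/1000 = 0
Collecting terms: 0.004333 × V_1 = 0.03333  =>  V_1 = 7.692 V
I_R1 = (V_0 - V_1)/R1 = (10 - 7.692)/300 = 0.007692 A
|I_R1| = 0.007692 A

Final answer: |I_R1| = 0.007692 A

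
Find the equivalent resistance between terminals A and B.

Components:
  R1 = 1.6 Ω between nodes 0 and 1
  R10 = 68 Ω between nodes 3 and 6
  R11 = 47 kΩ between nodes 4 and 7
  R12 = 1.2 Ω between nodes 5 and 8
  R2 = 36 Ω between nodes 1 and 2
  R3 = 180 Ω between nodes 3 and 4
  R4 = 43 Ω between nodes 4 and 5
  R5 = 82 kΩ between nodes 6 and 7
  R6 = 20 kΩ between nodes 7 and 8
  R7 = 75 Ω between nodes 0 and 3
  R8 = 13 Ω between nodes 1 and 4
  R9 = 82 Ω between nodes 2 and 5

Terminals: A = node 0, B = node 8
The network is not a plain series/parallel combination. Inject a 1 A test current into terminal A (node 0) and return it from terminal B (node 8); then R_eq = V_A / (1 A).
Nodal analysis, taking node 8 as the 0 V reference.
Current source I_test pushes 1 A into node 0 and draws it out of node 8.
KCL at each unknown node (sum of currents leaving = 0; resistances in Ω):
  Node 0: (V_0 - V_1)/1.6 + (V_0 - V_3)/75 - 1 = 0
  Node 1: (V_1 - V_0)/1.6 + (V_1 - V_2)/36 + (V_1 - V_4)/13 = 0
  Node 2: (V_2 - V_1)/36 + (V_2 - V_5)/82 = 0
  Node 3: (V_3 - V_0)/75 + (V_3 - V_4)/180 + (V_3 - V_6)/68 = 0
  Node 4: (V_4 - V_1)/13 + (V_4 - V_3)/180 + (V_4 - V_5)/43 + (V_4 - V_7)/47000 = 0
  Node 5: (V_5 - V_2)/82 + (V_5 - V_4)/43 + (V_5 - 0)/1.2 = 0
  Node 6: (V_6 - V_3)/68 + (V_6 - V_7)/82000 = 0
  Node 7: (V_7 - V_4)/47000 + (V_7 - V_6)/82000 + (V_7 - 0)/20000 = 0
Collecting terms (coefficients in siemens):
  0.6383·V_0 - 0.625·V_1 - 0.01333·V_3 = 1
  0.7297·V_1 - 0.625·V_0 - 0.02778·V_2 - 0.07692·V_4 = 0
  0.03997·V_2 - 0.02778·V_1 - 0.0122·V_5 = 0
  0.03359·V_3 - 0.01333·V_0 - 0.005556·V_4 - 0.01471·V_6 = 0
  0.1058·V_4 - 0.07692·V_1 - 0.005556·V_3 - 0.02326·V_5 - 0.00002128·V_7 = 0
  0.8688·V_5 - 0.0122·V_2 - 0.02326·V_4 = 0
  0.01472·V_6 - 0.01471·V_3 - 0.0000122·V_7 = 0
  0.00008347·V_7 - 0.00002128·V_4 - 0.0000122·V_6 = 0
Solving these 8 simultaneous equations (Gaussian elimination) gives:
  V_0 = 40.35 V, V_1 = 38.81 V, V_2 = 27.34 V, V_3 = 37.43 V
  V_4 = 30.46 V, V_5 = 1.199 V, V_6 = 37.41 V, V_7 = 13.23 V
R_eq = V_0 / 1 A = 40.35 Ω

Final answer: 40.35 Ω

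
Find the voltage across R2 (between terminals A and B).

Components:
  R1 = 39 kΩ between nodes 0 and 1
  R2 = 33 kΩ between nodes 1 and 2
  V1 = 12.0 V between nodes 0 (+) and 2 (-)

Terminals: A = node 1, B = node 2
R1 and R2 are in series across V1 (node 0 → node 1 → node 2), and the output A–B is taken across R2, so this is a voltage divider.
Series current: I = V1/(R1 + R2) = 12/(39000 + 33000) = 12/72000 = 0.0001667 A
V_R2 = I × R2 = V1 × R2/(R1 + R2) = 12 × 33000/72000 = 5.5 V

Final answer: 5.5 V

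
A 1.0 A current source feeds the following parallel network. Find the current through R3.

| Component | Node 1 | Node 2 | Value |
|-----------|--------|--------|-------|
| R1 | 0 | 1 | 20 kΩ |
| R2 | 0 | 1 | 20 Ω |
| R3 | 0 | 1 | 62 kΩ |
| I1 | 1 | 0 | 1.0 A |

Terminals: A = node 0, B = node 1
All resistors sit directly between nodes 0 and 1, so they are in parallel and share one voltage V; the full source current 1 A splits among them.
1/R_par = 1/20000 + 1/20 + 1/62000 = 0.05007 S  =>  R_par = 19.97 Ω
V = I × R_par = 1 × 19.97 = 19.97 V
I_R3 = V/R3 = 19.97/62000 = 0.0003222 A

Final answer: 0.0003222 A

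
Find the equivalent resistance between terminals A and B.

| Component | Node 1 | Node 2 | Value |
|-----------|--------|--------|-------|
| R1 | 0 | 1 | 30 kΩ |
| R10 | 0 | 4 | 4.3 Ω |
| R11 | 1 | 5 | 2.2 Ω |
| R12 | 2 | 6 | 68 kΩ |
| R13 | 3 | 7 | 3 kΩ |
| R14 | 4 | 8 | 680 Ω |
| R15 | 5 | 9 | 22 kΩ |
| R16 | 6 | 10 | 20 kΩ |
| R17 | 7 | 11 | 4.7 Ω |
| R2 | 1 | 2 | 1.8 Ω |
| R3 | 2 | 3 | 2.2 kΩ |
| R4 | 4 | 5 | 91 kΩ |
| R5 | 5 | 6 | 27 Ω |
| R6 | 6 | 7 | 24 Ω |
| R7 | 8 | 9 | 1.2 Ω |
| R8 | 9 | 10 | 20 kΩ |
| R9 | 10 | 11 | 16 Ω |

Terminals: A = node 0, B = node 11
The network is not a plain series/parallel combination. Inject a 1 A test current into terminal A (node 0) and return it from terminal B (node 11); then R_eq = V_A / (1 A).
Nodal analysis, taking node 11 as the 0 V reference.
Current source I_test pushes 1 A into node 0 and draws it out of node 11.
KCL at each unknown node (sum of currents leaving = 0; resistances in Ω):
  Node 0: (V_0 - V_1)/30000 + (V_0 - V_4)/4.3 - 1 = 0
  Node 1: (V_1 - V_0)/30000 + (V_1 - V_2)/1.8 + (V_1 - V_5)/2.2 = 0
  Node 2: (V_2 - V_1)/1.8 + (V_2 - V_3)/2200 + (V_2 - V_6)/68000 = 0
  Node 3: (V_3 - V_2)/2200 + (V_3 - V_7)/3000 = 0
  Node 4: (V_4 - V_0)/4.3 + (V_4 - V_5)/91000 + (V_4 - V_8)/680 = 0
  Node 5: (V_5 - V_1)/2.2 + (V_5 - V_4)/91000 + (V_5 - V_6)/27 + (V_5 - V_9)/22000 = 0
  Node 6: (V_6 - V_2)/68000 + (V_6 - V_5)/27 + (V_6 - V_7)/24 + (V_6 - V_10)/20000 = 0
  Node 7: (V_7 - V_3)/3000 + (V_7 - V_6)/24 + (V_7 - 0)/4.7 = 0
  Node 8: (V_8 - V_4)/680 + (V_8 - V_9)/1.2 = 0
  Node 9: (V_9 - V_5)/22000 + (V_9 - V_8)/1.2 + (V_9 - V_10)/20000 = 0
  Node 10: (V_10 - V_6)/20000 + (V_10 - V_9)/20000 + (V_10 - 0)/16 = 0
Collecting terms (coefficients in siemens):
  0.2326·V_0 - 0.00003333·V_1 - 0.2326·V_4 = 1
  1.01·V_1 - 0.00003333·V_0 - 0.5556·V_2 - 0.4545·V_5 = 0
  0.556·V_2 - 0.5556·V_1 - 0.0004545·V_3 - 0.00001471·V_6 = 0
  0.0007879·V_3 - 0.0004545·V_2 - 0.0003333·V_7 = 0
  0.234·V_4 - 0.2326·V_0 - 0.00001099·V_5 - 0.001471·V_8 = 0
  0.4916·V_5 - 0.4545·V_1 - 0.00001099·V_4 - 0.03704·V_6 - 0.00004545·V_9 = 0
  0.07877·V_6 - 0.00001471·V_2 - 0.03704·V_5 - 0.04167·V_7 - 0.00005·V_10 = 0
  0.2548·V_7 - 0.0003333·V_3 - 0.04167·V_6 = 0
  0.8348·V_8 - 0.001471·V_4 - 0.8333·V_9 = 0
  0.8334·V_9 - 0.00004545·V_5 - 0.8333·V_8 - 0.00005·V_10 = 0
  0.0626·V_10 - 0.00005·V_6 - 0.00005·V_9 = 0
Solving these 11 simultaneous equations (Gaussian elimination) gives:
  V_0 = 7493 V, V_1 = 36.31 V, V_2 = 36.29 V, V_3 = 22.23 V
  V_4 = 7490 V, V_5 = 35.77 V, V_6 = 18.44 V, V_7 = 3.045 V
  V_8 = 7035 V, V_9 = 7034 V, V_10 = 5.633 V
R_eq = V_0 / 1 A = 7493 Ω = 7.493 kΩ

Final answer: 7.493 kΩ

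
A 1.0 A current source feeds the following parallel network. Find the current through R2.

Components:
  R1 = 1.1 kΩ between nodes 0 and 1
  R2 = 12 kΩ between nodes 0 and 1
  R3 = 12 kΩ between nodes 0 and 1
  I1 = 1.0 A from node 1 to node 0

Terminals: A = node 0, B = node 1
All resistors sit directly between nodes 0 and 1, so they are in parallel and share one voltage V; the full source current 1 A splits among them.
1/R_par = 1/1100 + 1/12000 + 1/12000 = 0.001076 S  =>  R_par = 929.6 Ω
V = I × R_par = 1 × 929.6 = 929.6 V
I_R2 = V/R2 = 929.6/12000 = 0.07746 A

Final answer: 0.07746 A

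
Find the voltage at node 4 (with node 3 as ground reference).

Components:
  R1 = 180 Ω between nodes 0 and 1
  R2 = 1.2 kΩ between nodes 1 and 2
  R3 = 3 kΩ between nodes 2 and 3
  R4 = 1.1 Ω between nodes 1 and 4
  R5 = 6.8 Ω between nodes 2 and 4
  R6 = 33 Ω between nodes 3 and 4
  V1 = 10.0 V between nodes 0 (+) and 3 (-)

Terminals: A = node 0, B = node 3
Nodal analysis, taking node 3 as the 0 V reference.
Source V1 fixes V_0 = 10 V.
KCL at each unknown node (sum of currents leaving = 0; resistances in Ω):
  Node 1: (V_1 - 10)/180 + (V_1 - V_2)/1200 + (V_1 - V_4)/1.1 = 0
  Node 2: (V_2 - V_1)/1200 + (V_2 - 0)/3000 + (V_2 - V_4)/6.8 = 0
  Node 4: (V_4 - V_1)/1.1 + (V_4 - V_2)/6.8 + (V_4 - 0)/33 = 0
Collecting terms (coefficients in siemens):
  0.9155·V_1 - 0.0008333·V_2 - 0.9091·V_4 = 0.05556
  0.1482·V_2 - 0.0008333·V_1 - 0.1471·V_4 = 0
  1.086·V_4 - 0.9091·V_1 - 0.1471·V_2 = 0
Solving these 3 simultaneous equations (Gaussian elimination) gives:
  V_1 = 1.579 V, V_2 = 1.524 V, V_4 = 1.527 V
The requested potential is V_4 = 1.527 V.

Final answer: V_4 = 1.527 V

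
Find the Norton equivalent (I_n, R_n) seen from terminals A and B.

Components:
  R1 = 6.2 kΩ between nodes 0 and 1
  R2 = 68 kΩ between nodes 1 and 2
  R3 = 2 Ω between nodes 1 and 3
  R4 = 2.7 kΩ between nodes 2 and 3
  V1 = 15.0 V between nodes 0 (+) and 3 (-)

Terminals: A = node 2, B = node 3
Find the Thévenin equivalent first; then I_n = V_th/R_th and R_n = R_th.
Step 1 — V_th is the open-circuit voltage V_A - V_B (nothing connected across the terminals).
Nodal analysis, taking node 3 as the 0 V reference.
Source V1 fixes V_0 = 15 V.
KCL at each unknown node (sum of currents leaving = 0; resistances in Ω):
  Node 1: (V_1 - 15)/6200 + (V_1 - V_2)/68000 + (V_1 - 0)/2 = 0
  Node 2: (V_2 - V_1)/68000 + (V_2 - 0)/2700 = 0
Collecting terms (coefficients in siemens):
  0.5002·V_1 - 0.00001471·V_2 = 0.002419
  0.0003851·V_2 - 0.00001471·V_1 = 0
Determinant D = (0.5002)(0.0003851) - (-0.00001471)(-0.00001471) = 0.0001926
V_1 = [(0.002419)(0.0003851) - (-0.00001471)(0)]/D = 0.004837 V
V_2 = [(0.5002)(0) - (0.002419)(-0.00001471)]/D = 0.0001847 V
V_th = V_2 - V_3 = 0.0001847 - 0 = 0.0001847 V
Step 2 — R_th: zero the source — replace V1 by a short circuit (node 3 merges into node 0) — and find the resistance seen between A (node 2) and B (node 0).
Reduce the network between node 2 (A) and node 0 (B) by series/parallel combination:
  Rp1 = R1 ‖ R3 (parallel, both between nodes 0 and 1) = 1/(1/6200 + 1/2) = 1.999 Ω
  Rs1 = R2 + Rp1 (series, joined only at node 1) = 68000 + 1.999 = 68000 Ω
  Rp2 = R4 ‖ Rs1 (parallel, both between nodes 0 and 2) = 1/(1/2700 + 1/68000) = 2597 Ω
R_th = 2.597 kΩ
I_n = V_th/R_th = 0.0001847/2597 = 0.00000007113 A, and R_n = R_th = 2.597 kΩ

Final answer: I_n = 7.113e-08 A, R_n = 2.597 kΩ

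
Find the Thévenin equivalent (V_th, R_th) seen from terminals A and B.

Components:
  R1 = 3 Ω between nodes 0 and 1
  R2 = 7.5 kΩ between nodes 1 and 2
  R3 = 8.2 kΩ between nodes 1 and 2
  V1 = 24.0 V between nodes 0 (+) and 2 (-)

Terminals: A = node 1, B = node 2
Step 1 — V_th is the open-circuit voltage V_A - V_B (nothing connected across the terminals).
Nodal analysis, taking node 2 as the 0 V reference.
Source V1 fixes V_0 = 24 V.
KCL at each unknown node (sum of currents leaving = 0; resistances in Ω):
  Node 1: (V_1 - 24)/3 + (V_1 - 0)/7500 + (V_1 - 0)/8200 = 0
Collecting terms: 0.3336 × V_1 = 8  =>  V_1 = 23.98 V
V_th = V_1 - V_2 = 23.98 - 0 = 23.98 V
Step 2 — R_th: zero the source — replace V1 by a short circuit (node 2 merges into node 0) — and find the resistance seen between A (node 1) and B (node 0).
Reduce the network between node 1 (A) and node 0 (B) by series/parallel combination:
  Rp1 = R1 ‖ R2 ‖ R3 (parallel, all between nodes 0 and 1) = 1/(1/3 + 1/7500 + 1/8200) = 2.998 Ω
R_th = 2.998 Ω

Final answer: V_th = 23.98 V, R_th = 2.998 Ω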